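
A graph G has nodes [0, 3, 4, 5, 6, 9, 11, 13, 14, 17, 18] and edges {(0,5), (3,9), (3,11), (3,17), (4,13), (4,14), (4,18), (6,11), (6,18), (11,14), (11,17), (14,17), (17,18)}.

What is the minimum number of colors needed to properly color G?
Clique number ω(G) = 3 (lower bound: χ ≥ ω).
The clique on [3, 11, 17] has size 3, forcing χ ≥ 3, and the coloring below uses 3 colors, so χ(G) = 3.
A valid 3-coloring: color 1: [0, 9, 11, 13, 18]; color 2: [4, 5, 6, 17]; color 3: [3, 14].

χ(G) = 3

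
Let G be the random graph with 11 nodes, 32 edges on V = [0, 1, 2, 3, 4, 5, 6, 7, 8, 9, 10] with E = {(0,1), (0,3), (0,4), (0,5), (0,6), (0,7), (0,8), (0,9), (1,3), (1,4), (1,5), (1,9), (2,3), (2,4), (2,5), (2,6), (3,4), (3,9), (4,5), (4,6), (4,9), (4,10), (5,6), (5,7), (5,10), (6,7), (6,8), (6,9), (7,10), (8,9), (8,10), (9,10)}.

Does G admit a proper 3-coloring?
No, G is not 3-colorable

The clique on vertices [0, 1, 3, 4, 9] has size 5 > 3, so it alone needs 5 colors.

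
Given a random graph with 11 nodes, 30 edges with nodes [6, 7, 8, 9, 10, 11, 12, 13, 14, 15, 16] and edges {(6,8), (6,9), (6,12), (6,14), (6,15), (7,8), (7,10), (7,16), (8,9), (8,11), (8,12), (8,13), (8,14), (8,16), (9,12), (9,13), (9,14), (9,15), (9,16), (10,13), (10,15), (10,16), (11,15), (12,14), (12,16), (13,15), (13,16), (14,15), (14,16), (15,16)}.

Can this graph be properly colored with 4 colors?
No, G is not 4-colorable

The clique on vertices [8, 9, 12, 14, 16] has size 5 > 4, so it alone needs 5 colors.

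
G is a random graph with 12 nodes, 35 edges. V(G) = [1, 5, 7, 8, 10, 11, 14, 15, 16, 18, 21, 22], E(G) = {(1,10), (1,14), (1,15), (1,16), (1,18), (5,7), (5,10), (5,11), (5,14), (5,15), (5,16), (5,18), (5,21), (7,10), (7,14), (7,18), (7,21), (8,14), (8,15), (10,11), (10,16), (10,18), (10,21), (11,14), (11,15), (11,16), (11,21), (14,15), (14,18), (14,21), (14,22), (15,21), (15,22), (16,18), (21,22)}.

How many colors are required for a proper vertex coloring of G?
Clique number ω(G) = 5 (lower bound: χ ≥ ω).
The clique on [5, 11, 14, 15, 21] has size 5, forcing χ ≥ 5, and the coloring below uses 5 colors, so χ(G) = 5.
A valid 5-coloring: color 1: [10, 14]; color 2: [1, 5, 8, 22]; color 3: [7, 15, 16]; color 4: [18, 21]; color 5: [11].

χ(G) = 5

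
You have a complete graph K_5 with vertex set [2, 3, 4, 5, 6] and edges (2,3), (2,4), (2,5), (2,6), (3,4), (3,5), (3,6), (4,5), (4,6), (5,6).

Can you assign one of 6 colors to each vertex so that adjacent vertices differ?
A valid 6-coloring: color 1: [6]; color 2: [4]; color 3: [5]; color 4: [3]; color 5: [2].
(χ(G) = 5 ≤ 6.)

Yes, G is 6-colorable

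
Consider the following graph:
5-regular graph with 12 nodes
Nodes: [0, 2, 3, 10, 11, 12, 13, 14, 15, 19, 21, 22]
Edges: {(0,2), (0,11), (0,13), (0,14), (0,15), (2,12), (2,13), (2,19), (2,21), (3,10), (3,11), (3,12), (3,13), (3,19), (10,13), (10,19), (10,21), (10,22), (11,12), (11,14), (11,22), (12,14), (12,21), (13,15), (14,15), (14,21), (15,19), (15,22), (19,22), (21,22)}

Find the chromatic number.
χ(G) = 4

Clique number ω(G) = 3 (lower bound: χ ≥ ω).
Suppose a proper 3-coloring c exists. The clique [0, 2, 13] takes 3 distinct colors; by symmetry let c(0) = 1, c(2) = 2, c(13) = 3.
- Vertex 15: neighbors [0, 13] already have colors [1, 3] ⇒ c(15) = 2.
- Vertex 14: neighbors [0, 15] already have colors [1, 2] ⇒ c(14) = 3.
- Vertex 11: neighbors [0, 14] already have colors [1, 3] ⇒ c(11) = 2.
- Vertex 3: neighbors [11, 13] already have colors [2, 3] ⇒ c(3) = 1.
- Vertex 12: neighbors [3, 2, 14] already have colors [1, 2, 3] — all 3 colors blocked. Contradiction.
The forced assignments end in a contradiction, so G has no proper 3-coloring (χ ≥ 4).
The coloring below uses 4 colors, so χ(G) = 4.
A valid 4-coloring: color 1: [11, 13, 19, 21]; color 2: [0, 3, 22]; color 3: [10, 12, 15]; color 4: [2, 14].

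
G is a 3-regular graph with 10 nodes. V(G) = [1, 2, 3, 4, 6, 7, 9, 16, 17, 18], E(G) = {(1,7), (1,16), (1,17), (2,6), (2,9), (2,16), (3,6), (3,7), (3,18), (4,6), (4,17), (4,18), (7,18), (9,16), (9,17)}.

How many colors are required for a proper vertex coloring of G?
χ(G) = 3

Clique number ω(G) = 3 (lower bound: χ ≥ ω).
The clique on [2, 9, 16] has size 3, forcing χ ≥ 3, and the coloring below uses 3 colors, so χ(G) = 3.
A valid 3-coloring: color 1: [1, 6, 9, 18]; color 2: [4, 7, 16]; color 3: [2, 3, 17].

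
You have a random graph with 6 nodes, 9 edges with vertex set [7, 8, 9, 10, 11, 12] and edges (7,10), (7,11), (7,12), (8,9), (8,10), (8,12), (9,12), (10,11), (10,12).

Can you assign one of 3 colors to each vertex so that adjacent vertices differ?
A valid 3-coloring: color 1: [11, 12]; color 2: [9, 10]; color 3: [7, 8].
(χ(G) = 3 ≤ 3.)

Yes, G is 3-colorable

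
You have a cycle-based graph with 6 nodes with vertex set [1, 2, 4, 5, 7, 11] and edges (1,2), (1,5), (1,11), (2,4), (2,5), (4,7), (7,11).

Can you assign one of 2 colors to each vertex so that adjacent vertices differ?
No, G is not 2-colorable

The clique on vertices [1, 2, 5] has size 3 > 2, so it alone needs 3 colors.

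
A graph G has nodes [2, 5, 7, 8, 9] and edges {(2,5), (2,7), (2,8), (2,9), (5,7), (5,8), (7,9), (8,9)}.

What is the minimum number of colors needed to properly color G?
χ(G) = 3

Clique number ω(G) = 3 (lower bound: χ ≥ ω).
The clique on [2, 8, 9] has size 3, forcing χ ≥ 3, and the coloring below uses 3 colors, so χ(G) = 3.
A valid 3-coloring: color 1: [2]; color 2: [7, 8]; color 3: [5, 9].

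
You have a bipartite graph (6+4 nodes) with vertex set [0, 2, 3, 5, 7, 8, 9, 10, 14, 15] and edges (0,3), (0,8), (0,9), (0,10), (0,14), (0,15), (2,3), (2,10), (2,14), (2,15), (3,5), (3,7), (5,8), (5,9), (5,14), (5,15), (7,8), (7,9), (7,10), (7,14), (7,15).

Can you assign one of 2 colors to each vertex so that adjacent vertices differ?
Yes, G is 2-colorable

A valid 2-coloring: color 1: [0, 2, 5, 7]; color 2: [3, 8, 9, 10, 14, 15].
(χ(G) = 2 ≤ 2.)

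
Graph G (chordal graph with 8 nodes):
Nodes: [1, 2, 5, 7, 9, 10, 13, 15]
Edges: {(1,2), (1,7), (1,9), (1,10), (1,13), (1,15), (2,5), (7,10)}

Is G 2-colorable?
The clique on vertices [1, 7, 10] has size 3 > 2, so it alone needs 3 colors.

No, G is not 2-colorable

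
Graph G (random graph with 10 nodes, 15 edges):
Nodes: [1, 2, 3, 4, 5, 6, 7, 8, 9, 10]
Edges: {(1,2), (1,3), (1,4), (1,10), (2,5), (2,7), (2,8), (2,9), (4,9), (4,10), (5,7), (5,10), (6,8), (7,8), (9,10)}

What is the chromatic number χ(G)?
χ(G) = 3

Clique number ω(G) = 3 (lower bound: χ ≥ ω).
The clique on [2, 7, 8] has size 3, forcing χ ≥ 3, and the coloring below uses 3 colors, so χ(G) = 3.
A valid 3-coloring: color 1: [2, 3, 6, 10]; color 2: [1, 5, 8, 9]; color 3: [4, 7].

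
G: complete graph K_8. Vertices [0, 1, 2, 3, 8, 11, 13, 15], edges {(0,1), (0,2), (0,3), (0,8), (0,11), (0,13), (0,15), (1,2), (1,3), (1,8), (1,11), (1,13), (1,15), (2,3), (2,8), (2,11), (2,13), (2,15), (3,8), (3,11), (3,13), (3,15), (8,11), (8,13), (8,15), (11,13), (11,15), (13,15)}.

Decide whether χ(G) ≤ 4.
No, G is not 4-colorable

The clique on vertices [0, 1, 2, 3, 8, 11, 13, 15] has size 8 > 4, so it alone needs 8 colors.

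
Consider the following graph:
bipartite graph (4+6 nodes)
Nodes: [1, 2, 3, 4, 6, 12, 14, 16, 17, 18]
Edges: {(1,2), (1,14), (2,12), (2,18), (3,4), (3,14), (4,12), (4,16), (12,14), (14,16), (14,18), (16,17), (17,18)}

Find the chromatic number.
Clique number ω(G) = 2 (lower bound: χ ≥ ω).
The graph is bipartite (no odd cycle), so 2 colors suffice: χ(G) = 2.
A valid 2-coloring: color 1: [2, 4, 6, 14, 17]; color 2: [1, 3, 12, 16, 18].

χ(G) = 2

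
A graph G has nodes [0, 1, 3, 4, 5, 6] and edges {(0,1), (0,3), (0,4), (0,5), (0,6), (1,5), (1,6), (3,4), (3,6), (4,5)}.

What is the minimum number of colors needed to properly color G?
χ(G) = 4

Clique number ω(G) = 3 (lower bound: χ ≥ ω).
Odd cycle [4, 5, 1, 6, 3] needs 3 colors (χ ≥ 3).
Vertex 0 is adjacent to every vertex of [1, 3, 4, 5, 6], which already need 3 colors among themselves, so 0 needs a new color (χ ≥ 4).
The coloring below uses 4 colors, so χ(G) = 4.
A valid 4-coloring: color 1: [0]; color 2: [4, 6]; color 3: [3, 5]; color 4: [1].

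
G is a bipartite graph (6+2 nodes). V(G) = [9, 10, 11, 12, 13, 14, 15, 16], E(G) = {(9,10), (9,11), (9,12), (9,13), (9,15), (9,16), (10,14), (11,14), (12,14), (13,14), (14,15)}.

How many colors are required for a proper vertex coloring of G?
Clique number ω(G) = 2 (lower bound: χ ≥ ω).
The graph is bipartite (no odd cycle), so 2 colors suffice: χ(G) = 2.
A valid 2-coloring: color 1: [9, 14]; color 2: [10, 11, 12, 13, 15, 16].

χ(G) = 2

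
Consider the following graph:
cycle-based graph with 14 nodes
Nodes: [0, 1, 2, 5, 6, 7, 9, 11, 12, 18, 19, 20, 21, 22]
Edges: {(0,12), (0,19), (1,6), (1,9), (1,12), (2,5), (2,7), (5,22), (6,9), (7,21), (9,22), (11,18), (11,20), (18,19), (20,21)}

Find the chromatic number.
χ(G) = 3

Clique number ω(G) = 3 (lower bound: χ ≥ ω).
The clique on [1, 6, 9] has size 3, forcing χ ≥ 3, and the coloring below uses 3 colors, so χ(G) = 3.
A valid 3-coloring: color 1: [1, 2, 11, 19, 21, 22]; color 2: [5, 7, 9, 12, 18, 20]; color 3: [0, 6].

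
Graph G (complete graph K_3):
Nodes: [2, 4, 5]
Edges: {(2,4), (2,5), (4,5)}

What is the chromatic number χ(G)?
χ(G) = 3

Clique number ω(G) = 3 (lower bound: χ ≥ ω).
The clique on [2, 4, 5] has size 3, forcing χ ≥ 3, and the coloring below uses 3 colors, so χ(G) = 3.
A valid 3-coloring: color 1: [4]; color 2: [5]; color 3: [2].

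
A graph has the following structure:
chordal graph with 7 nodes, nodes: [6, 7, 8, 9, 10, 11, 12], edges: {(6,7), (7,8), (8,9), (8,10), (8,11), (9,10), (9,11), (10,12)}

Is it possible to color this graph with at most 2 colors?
No, G is not 2-colorable

The clique on vertices [8, 9, 10] has size 3 > 2, so it alone needs 3 colors.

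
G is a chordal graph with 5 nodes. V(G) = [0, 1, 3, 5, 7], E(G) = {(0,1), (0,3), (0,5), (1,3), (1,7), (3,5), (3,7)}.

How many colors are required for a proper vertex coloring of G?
χ(G) = 3

Clique number ω(G) = 3 (lower bound: χ ≥ ω).
The clique on [0, 1, 3] has size 3, forcing χ ≥ 3, and the coloring below uses 3 colors, so χ(G) = 3.
A valid 3-coloring: color 1: [3]; color 2: [0, 7]; color 3: [1, 5].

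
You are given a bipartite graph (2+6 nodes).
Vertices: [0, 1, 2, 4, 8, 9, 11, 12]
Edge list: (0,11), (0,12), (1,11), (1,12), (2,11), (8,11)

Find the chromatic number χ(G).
χ(G) = 2

Clique number ω(G) = 2 (lower bound: χ ≥ ω).
The graph is bipartite (no odd cycle), so 2 colors suffice: χ(G) = 2.
A valid 2-coloring: color 1: [4, 9, 11, 12]; color 2: [0, 1, 2, 8].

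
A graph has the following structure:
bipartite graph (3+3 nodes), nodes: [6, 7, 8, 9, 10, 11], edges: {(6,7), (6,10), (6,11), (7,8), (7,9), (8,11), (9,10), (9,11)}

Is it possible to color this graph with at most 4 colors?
A valid 4-coloring: color 1: [6, 8, 9]; color 2: [7, 10, 11].
(χ(G) = 2 ≤ 4.)

Yes, G is 4-colorable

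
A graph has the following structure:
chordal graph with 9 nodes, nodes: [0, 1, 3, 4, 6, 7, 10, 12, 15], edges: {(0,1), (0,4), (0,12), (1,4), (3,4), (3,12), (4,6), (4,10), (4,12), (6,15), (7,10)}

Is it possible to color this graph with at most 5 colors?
A valid 5-coloring: color 1: [4, 7, 15]; color 2: [0, 3, 6, 10]; color 3: [1, 12].
(χ(G) = 3 ≤ 5.)

Yes, G is 5-colorable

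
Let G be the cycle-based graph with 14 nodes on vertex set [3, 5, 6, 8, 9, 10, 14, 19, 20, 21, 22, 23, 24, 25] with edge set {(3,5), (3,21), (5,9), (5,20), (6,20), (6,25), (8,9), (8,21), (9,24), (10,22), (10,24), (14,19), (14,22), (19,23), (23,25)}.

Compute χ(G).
Clique number ω(G) = 2 (lower bound: χ ≥ ω).
Odd cycle [3, 21, 8, 9, 5] needs 3 colors (χ ≥ 3).
The coloring below uses 3 colors, so χ(G) = 3.
A valid 3-coloring: color 1: [5, 6, 14, 21, 23, 24]; color 2: [3, 9, 10, 19, 20, 25]; color 3: [8, 22].

χ(G) = 3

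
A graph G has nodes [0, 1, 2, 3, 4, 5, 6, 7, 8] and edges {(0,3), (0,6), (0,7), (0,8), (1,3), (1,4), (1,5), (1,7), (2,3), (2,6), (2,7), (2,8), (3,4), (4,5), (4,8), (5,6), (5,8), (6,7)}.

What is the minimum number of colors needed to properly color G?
χ(G) = 3

Clique number ω(G) = 3 (lower bound: χ ≥ ω).
The clique on [0, 6, 7] has size 3, forcing χ ≥ 3, and the coloring below uses 3 colors, so χ(G) = 3.
A valid 3-coloring: color 1: [0, 2, 4]; color 2: [3, 5, 7]; color 3: [1, 6, 8].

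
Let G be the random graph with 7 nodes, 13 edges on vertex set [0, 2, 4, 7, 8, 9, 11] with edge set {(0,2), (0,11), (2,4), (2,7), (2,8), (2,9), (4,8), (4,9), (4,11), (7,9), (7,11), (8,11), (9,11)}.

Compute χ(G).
χ(G) = 3

Clique number ω(G) = 3 (lower bound: χ ≥ ω).
The clique on [2, 4, 8] has size 3, forcing χ ≥ 3, and the coloring below uses 3 colors, so χ(G) = 3.
A valid 3-coloring: color 1: [2, 11]; color 2: [0, 8, 9]; color 3: [4, 7].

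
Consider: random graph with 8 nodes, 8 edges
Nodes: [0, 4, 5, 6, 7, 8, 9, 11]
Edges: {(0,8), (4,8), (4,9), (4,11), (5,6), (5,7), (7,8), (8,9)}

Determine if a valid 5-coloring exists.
Yes, G is 5-colorable

A valid 5-coloring: color 1: [5, 8, 11]; color 2: [0, 4, 6, 7]; color 3: [9].
(χ(G) = 3 ≤ 5.)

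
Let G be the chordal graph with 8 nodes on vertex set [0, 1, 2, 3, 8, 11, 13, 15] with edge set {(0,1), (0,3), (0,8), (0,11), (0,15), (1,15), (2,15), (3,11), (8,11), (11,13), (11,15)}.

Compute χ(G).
χ(G) = 3

Clique number ω(G) = 3 (lower bound: χ ≥ ω).
The clique on [0, 1, 15] has size 3, forcing χ ≥ 3, and the coloring below uses 3 colors, so χ(G) = 3.
A valid 3-coloring: color 1: [0, 2, 13]; color 2: [1, 11]; color 3: [3, 8, 15].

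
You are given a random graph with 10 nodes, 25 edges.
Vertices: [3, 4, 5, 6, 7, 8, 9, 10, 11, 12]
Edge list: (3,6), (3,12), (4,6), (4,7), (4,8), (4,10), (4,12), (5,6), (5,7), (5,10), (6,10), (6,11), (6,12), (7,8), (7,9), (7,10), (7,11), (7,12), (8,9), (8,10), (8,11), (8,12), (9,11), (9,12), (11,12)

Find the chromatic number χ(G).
Clique number ω(G) = 5 (lower bound: χ ≥ ω).
The clique on [7, 8, 9, 11, 12] has size 5, forcing χ ≥ 5, and the coloring below uses 5 colors, so χ(G) = 5.
A valid 5-coloring: color 1: [10, 12]; color 2: [6, 7]; color 3: [3, 5, 8]; color 4: [4, 11]; color 5: [9].

χ(G) = 5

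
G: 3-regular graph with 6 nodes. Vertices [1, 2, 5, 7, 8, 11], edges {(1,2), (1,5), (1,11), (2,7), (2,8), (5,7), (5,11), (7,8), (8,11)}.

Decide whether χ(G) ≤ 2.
The clique on vertices [2, 7, 8] has size 3 > 2, so it alone needs 3 colors.

No, G is not 2-colorable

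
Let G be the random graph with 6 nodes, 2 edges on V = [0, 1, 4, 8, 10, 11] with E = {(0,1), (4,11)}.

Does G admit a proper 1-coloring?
No, G is not 1-colorable

Edge (0,1) forces its endpoints to differ, so 1 color is not enough.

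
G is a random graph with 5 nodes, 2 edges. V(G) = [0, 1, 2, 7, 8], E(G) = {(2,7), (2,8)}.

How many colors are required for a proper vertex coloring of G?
χ(G) = 2

Clique number ω(G) = 2 (lower bound: χ ≥ ω).
The graph is bipartite (no odd cycle), so 2 colors suffice: χ(G) = 2.
A valid 2-coloring: color 1: [0, 1, 2]; color 2: [7, 8].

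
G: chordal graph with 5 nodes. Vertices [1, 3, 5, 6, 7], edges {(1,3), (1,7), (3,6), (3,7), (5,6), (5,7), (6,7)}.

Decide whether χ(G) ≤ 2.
The clique on vertices [1, 3, 7] has size 3 > 2, so it alone needs 3 colors.

No, G is not 2-colorable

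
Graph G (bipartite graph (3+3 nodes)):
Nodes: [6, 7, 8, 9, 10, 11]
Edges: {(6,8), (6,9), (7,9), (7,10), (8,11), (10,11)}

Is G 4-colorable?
A valid 4-coloring: color 1: [8, 9, 10]; color 2: [6, 7, 11].
(χ(G) = 2 ≤ 4.)

Yes, G is 4-colorable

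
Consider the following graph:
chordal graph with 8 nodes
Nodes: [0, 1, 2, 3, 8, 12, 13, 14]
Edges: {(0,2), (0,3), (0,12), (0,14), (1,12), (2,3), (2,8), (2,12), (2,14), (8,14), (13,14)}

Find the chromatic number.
χ(G) = 3

Clique number ω(G) = 3 (lower bound: χ ≥ ω).
The clique on [0, 2, 3] has size 3, forcing χ ≥ 3, and the coloring below uses 3 colors, so χ(G) = 3.
A valid 3-coloring: color 1: [1, 2, 13]; color 2: [0, 8]; color 3: [3, 12, 14].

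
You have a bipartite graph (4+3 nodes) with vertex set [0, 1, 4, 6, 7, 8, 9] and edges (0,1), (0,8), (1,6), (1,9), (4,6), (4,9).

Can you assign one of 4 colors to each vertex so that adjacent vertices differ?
Yes, G is 4-colorable

A valid 4-coloring: color 1: [1, 4, 7, 8]; color 2: [0, 6, 9].
(χ(G) = 2 ≤ 4.)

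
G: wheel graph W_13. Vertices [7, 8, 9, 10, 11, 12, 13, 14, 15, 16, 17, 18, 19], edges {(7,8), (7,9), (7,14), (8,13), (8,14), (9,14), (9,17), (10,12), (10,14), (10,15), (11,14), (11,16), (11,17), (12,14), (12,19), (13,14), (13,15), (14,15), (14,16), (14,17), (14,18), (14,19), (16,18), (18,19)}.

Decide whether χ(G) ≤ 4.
A valid 4-coloring: color 1: [14]; color 2: [7, 10, 13, 16, 17, 19]; color 3: [8, 9, 11, 12, 15, 18].
(χ(G) = 3 ≤ 4.)

Yes, G is 4-colorable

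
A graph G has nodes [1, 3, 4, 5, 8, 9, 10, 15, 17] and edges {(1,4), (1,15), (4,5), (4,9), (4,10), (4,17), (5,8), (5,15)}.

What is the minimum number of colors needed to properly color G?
Clique number ω(G) = 2 (lower bound: χ ≥ ω).
The graph is bipartite (no odd cycle), so 2 colors suffice: χ(G) = 2.
A valid 2-coloring: color 1: [3, 4, 8, 15]; color 2: [1, 5, 9, 10, 17].

χ(G) = 2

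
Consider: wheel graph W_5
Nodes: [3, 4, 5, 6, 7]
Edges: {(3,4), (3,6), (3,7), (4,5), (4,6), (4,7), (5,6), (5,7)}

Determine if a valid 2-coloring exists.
The clique on vertices [3, 4, 6] has size 3 > 2, so it alone needs 3 colors.

No, G is not 2-colorable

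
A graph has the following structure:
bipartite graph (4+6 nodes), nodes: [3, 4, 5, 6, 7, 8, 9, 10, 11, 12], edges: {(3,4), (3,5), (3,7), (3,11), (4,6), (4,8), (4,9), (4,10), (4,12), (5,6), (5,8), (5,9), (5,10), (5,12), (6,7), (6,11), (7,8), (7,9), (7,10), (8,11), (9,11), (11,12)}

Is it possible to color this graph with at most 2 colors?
Yes, G is 2-colorable

A valid 2-coloring: color 1: [4, 5, 7, 11]; color 2: [3, 6, 8, 9, 10, 12].
(χ(G) = 2 ≤ 2.)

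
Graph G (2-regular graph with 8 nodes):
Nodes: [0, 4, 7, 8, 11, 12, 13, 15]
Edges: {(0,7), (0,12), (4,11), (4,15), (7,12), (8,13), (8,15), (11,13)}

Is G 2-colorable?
The clique on vertices [0, 7, 12] has size 3 > 2, so it alone needs 3 colors.

No, G is not 2-colorable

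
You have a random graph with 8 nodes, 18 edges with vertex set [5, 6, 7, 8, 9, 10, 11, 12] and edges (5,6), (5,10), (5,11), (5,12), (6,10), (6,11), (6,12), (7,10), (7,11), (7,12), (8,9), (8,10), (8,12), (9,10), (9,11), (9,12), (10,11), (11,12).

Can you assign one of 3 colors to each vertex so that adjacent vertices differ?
No, G is not 3-colorable

The clique on vertices [5, 6, 10, 11] has size 4 > 3, so it alone needs 4 colors.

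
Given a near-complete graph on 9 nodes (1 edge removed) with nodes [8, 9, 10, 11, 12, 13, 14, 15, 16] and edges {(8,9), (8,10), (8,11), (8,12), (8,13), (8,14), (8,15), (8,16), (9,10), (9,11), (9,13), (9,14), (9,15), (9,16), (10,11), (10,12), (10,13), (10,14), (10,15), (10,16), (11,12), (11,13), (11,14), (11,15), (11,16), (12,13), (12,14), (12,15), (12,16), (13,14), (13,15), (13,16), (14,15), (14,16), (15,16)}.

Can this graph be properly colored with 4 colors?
No, G is not 4-colorable

The clique on vertices [8, 9, 10, 11, 13, 14, 15, 16] has size 8 > 4, so it alone needs 8 colors.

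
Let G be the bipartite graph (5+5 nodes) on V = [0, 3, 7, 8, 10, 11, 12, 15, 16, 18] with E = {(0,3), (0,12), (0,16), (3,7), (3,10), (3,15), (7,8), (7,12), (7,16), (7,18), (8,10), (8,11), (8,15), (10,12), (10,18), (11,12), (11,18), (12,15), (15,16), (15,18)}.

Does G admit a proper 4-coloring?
A valid 4-coloring: color 1: [0, 7, 10, 11, 15]; color 2: [3, 8, 12, 16, 18].
(χ(G) = 2 ≤ 4.)

Yes, G is 4-colorable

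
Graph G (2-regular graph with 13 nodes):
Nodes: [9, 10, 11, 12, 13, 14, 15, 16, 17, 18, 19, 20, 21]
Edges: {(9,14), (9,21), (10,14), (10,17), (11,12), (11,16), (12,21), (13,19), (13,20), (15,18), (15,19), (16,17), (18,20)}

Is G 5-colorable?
Yes, G is 5-colorable

A valid 5-coloring: color 1: [9, 10, 12, 16, 19, 20]; color 2: [11, 13, 14, 15, 17, 21]; color 3: [18].
(χ(G) = 3 ≤ 5.)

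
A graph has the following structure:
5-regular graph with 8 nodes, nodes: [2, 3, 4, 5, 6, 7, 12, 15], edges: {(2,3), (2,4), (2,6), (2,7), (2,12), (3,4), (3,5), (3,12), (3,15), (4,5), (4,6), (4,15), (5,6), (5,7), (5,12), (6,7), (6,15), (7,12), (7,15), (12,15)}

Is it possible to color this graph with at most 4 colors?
Yes, G is 4-colorable

A valid 4-coloring: color 1: [4, 12]; color 2: [2, 5, 15]; color 3: [3, 7]; color 4: [6].
(χ(G) = 4 ≤ 4.)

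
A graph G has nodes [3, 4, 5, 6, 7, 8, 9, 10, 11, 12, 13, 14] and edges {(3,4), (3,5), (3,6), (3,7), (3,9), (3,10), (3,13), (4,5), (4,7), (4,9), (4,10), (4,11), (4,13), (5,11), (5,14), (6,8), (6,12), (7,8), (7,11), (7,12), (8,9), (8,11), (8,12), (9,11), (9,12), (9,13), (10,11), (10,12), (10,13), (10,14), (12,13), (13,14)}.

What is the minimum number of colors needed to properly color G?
χ(G) = 4

Clique number ω(G) = 4 (lower bound: χ ≥ ω).
The clique on [3, 4, 9, 13] has size 4, forcing χ ≥ 4, and the coloring below uses 4 colors, so χ(G) = 4.
A valid 4-coloring: color 1: [4, 12, 14]; color 2: [3, 8]; color 3: [5, 6, 7, 9, 10]; color 4: [11, 13].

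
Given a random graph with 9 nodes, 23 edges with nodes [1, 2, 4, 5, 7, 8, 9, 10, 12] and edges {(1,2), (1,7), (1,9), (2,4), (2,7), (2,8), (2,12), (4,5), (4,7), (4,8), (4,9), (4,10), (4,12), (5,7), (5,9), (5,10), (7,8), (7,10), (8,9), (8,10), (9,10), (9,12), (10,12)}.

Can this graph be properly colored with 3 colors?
The clique on vertices [2, 4, 7, 8] has size 4 > 3, so it alone needs 4 colors.

No, G is not 3-colorable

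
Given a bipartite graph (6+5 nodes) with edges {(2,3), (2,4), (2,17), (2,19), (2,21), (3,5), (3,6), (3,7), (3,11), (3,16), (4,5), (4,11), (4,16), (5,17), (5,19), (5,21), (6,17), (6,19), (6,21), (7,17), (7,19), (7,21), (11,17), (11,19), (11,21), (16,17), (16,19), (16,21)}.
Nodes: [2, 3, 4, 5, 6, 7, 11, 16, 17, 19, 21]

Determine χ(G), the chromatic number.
χ(G) = 2

Clique number ω(G) = 2 (lower bound: χ ≥ ω).
The graph is bipartite (no odd cycle), so 2 colors suffice: χ(G) = 2.
A valid 2-coloring: color 1: [3, 4, 17, 19, 21]; color 2: [2, 5, 6, 7, 11, 16].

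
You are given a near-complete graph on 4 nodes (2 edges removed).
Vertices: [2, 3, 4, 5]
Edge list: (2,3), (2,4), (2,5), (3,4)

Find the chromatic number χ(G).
Clique number ω(G) = 3 (lower bound: χ ≥ ω).
The clique on [2, 3, 4] has size 3, forcing χ ≥ 3, and the coloring below uses 3 colors, so χ(G) = 3.
A valid 3-coloring: color 1: [2]; color 2: [3, 5]; color 3: [4].

χ(G) = 3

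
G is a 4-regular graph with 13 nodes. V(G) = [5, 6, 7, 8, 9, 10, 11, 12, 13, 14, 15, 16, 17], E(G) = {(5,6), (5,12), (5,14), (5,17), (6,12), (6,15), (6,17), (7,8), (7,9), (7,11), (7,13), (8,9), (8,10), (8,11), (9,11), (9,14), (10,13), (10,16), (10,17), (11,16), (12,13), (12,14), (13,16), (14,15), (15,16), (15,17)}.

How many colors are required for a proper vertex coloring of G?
Clique number ω(G) = 4 (lower bound: χ ≥ ω).
The clique on [7, 8, 9, 11] has size 4, forcing χ ≥ 4, and the coloring below uses 4 colors, so χ(G) = 4.
A valid 4-coloring: color 1: [8, 12, 16, 17]; color 2: [6, 7, 10, 14]; color 3: [5, 9, 13, 15]; color 4: [11].

χ(G) = 4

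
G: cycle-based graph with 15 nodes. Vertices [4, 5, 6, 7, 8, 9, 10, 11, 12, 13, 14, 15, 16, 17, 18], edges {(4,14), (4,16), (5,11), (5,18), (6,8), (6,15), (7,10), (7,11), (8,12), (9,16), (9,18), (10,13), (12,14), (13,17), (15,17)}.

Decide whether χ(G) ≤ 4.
Yes, G is 4-colorable

A valid 4-coloring: color 1: [4, 6, 10, 11, 12, 17, 18]; color 2: [5, 7, 8, 13, 14, 15, 16]; color 3: [9].
(χ(G) = 3 ≤ 4.)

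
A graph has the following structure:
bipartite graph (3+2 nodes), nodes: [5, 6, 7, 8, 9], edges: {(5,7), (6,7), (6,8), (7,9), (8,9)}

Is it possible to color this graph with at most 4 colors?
Yes, G is 4-colorable

A valid 4-coloring: color 1: [7, 8]; color 2: [5, 6, 9].
(χ(G) = 2 ≤ 4.)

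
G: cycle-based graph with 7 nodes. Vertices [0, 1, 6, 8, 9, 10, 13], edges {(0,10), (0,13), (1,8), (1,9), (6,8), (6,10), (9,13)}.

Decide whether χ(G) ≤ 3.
Yes, G is 3-colorable

A valid 3-coloring: color 1: [1, 10, 13]; color 2: [0, 8, 9]; color 3: [6].
(χ(G) = 3 ≤ 3.)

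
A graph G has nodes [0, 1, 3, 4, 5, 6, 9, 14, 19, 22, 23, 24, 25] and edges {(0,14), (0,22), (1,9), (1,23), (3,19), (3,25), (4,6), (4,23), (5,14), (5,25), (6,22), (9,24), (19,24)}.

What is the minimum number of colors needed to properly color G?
χ(G) = 3

Clique number ω(G) = 2 (lower bound: χ ≥ ω).
Odd cycle [9, 24, 19, 3, 25, 5, 14, 0, 22, 6, 4, 23, 1] needs 3 colors (χ ≥ 3).
The coloring below uses 3 colors, so χ(G) = 3.
A valid 3-coloring: color 1: [9, 14, 19, 22, 23, 25]; color 2: [0, 1, 3, 5, 6, 24]; color 3: [4].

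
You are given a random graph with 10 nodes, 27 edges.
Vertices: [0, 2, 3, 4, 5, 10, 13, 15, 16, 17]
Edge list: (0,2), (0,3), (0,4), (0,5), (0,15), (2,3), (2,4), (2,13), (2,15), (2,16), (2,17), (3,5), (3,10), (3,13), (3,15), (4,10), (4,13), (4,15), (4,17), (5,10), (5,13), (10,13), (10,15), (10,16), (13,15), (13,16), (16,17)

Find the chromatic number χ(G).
χ(G) = 4

Clique number ω(G) = 4 (lower bound: χ ≥ ω).
The clique on [0, 2, 3, 15] has size 4, forcing χ ≥ 4, and the coloring below uses 4 colors, so χ(G) = 4.
A valid 4-coloring: color 1: [2, 10]; color 2: [0, 13, 17]; color 3: [5, 15, 16]; color 4: [3, 4].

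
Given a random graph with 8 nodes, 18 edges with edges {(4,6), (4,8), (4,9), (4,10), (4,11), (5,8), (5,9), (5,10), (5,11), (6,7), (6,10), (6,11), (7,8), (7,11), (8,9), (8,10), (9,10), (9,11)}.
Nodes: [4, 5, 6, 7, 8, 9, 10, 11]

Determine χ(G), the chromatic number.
Clique number ω(G) = 4 (lower bound: χ ≥ ω).
The clique on [4, 8, 9, 10] has size 4, forcing χ ≥ 4, and the coloring below uses 4 colors, so χ(G) = 4.
A valid 4-coloring: color 1: [10, 11]; color 2: [4, 5, 7]; color 3: [6, 9]; color 4: [8].

χ(G) = 4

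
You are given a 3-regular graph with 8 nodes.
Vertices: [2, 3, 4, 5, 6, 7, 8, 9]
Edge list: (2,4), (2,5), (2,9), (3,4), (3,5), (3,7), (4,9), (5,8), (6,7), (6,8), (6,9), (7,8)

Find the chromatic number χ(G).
χ(G) = 3

Clique number ω(G) = 3 (lower bound: χ ≥ ω).
The clique on [2, 4, 9] has size 3, forcing χ ≥ 3, and the coloring below uses 3 colors, so χ(G) = 3.
A valid 3-coloring: color 1: [5, 7, 9]; color 2: [4, 6]; color 3: [2, 3, 8].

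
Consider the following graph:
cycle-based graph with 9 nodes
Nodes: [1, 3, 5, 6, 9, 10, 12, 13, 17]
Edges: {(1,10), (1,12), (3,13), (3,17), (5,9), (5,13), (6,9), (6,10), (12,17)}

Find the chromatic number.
χ(G) = 3

Clique number ω(G) = 2 (lower bound: χ ≥ ω).
Odd cycle [13, 3, 17, 12, 1, 10, 6, 9, 5] needs 3 colors (χ ≥ 3).
The coloring below uses 3 colors, so χ(G) = 3.
A valid 3-coloring: color 1: [1, 9, 13, 17]; color 2: [3, 5, 10, 12]; color 3: [6].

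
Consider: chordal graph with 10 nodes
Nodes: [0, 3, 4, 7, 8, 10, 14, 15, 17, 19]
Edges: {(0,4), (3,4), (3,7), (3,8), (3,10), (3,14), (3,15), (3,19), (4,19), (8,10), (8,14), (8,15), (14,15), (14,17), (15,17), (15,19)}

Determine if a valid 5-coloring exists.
Yes, G is 5-colorable

A valid 5-coloring: color 1: [0, 3, 17]; color 2: [4, 7, 10, 15]; color 3: [14, 19]; color 4: [8].
(χ(G) = 4 ≤ 5.)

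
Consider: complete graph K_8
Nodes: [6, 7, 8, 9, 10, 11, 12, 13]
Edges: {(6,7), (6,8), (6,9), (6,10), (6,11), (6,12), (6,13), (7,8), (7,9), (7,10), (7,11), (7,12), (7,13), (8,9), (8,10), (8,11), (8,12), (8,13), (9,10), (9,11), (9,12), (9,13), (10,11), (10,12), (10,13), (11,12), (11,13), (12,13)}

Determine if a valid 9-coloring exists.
A valid 9-coloring: color 1: [8]; color 2: [13]; color 3: [6]; color 4: [10]; color 5: [9]; color 6: [12]; color 7: [11]; color 8: [7].
(χ(G) = 8 ≤ 9.)

Yes, G is 9-colorable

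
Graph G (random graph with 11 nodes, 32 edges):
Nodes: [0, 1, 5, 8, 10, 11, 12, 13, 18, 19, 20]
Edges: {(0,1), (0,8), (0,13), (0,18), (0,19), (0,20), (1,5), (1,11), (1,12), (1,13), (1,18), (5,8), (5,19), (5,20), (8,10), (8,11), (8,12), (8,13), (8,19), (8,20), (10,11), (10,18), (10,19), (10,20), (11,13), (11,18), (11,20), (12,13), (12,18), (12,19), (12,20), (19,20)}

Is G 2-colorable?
No, G is not 2-colorable

The clique on vertices [0, 8, 19, 20] has size 4 > 2, so it alone needs 4 colors.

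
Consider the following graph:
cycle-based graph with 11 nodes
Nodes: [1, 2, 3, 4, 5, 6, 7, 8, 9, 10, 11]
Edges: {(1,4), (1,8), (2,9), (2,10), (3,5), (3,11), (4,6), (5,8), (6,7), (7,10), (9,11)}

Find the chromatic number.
χ(G) = 3

Clique number ω(G) = 2 (lower bound: χ ≥ ω).
Odd cycle [7, 10, 2, 9, 11, 3, 5, 8, 1, 4, 6] needs 3 colors (χ ≥ 3).
The coloring below uses 3 colors, so χ(G) = 3.
A valid 3-coloring: color 1: [2, 4, 5, 7, 11]; color 2: [3, 6, 8, 9, 10]; color 3: [1].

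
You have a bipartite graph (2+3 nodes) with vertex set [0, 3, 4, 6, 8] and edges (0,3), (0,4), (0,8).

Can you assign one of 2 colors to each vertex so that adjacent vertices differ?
Yes, G is 2-colorable

A valid 2-coloring: color 1: [0, 6]; color 2: [3, 4, 8].
(χ(G) = 2 ≤ 2.)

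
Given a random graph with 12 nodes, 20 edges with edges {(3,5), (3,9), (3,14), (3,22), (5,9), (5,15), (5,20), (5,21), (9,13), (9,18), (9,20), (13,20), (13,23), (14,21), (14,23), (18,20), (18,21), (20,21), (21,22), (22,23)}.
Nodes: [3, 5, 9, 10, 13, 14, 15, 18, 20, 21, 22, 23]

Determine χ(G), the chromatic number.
Clique number ω(G) = 3 (lower bound: χ ≥ ω).
The clique on [3, 5, 9] has size 3, forcing χ ≥ 3, and the coloring below uses 3 colors, so χ(G) = 3.
A valid 3-coloring: color 1: [9, 10, 15, 21, 23]; color 2: [5, 13, 14, 18, 22]; color 3: [3, 20].

χ(G) = 3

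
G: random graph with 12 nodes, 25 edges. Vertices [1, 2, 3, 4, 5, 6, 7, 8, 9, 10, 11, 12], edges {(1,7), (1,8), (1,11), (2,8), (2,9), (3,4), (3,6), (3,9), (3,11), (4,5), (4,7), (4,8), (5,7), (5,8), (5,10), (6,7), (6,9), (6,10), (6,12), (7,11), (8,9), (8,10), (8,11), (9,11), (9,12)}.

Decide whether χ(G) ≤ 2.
No, G is not 2-colorable

The clique on vertices [3, 9, 11] has size 3 > 2, so it alone needs 3 colors.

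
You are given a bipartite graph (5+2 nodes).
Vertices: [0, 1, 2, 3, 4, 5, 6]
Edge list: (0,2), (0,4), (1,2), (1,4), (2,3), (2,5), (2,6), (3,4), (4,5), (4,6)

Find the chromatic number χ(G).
Clique number ω(G) = 2 (lower bound: χ ≥ ω).
The graph is bipartite (no odd cycle), so 2 colors suffice: χ(G) = 2.
A valid 2-coloring: color 1: [2, 4]; color 2: [0, 1, 3, 5, 6].

χ(G) = 2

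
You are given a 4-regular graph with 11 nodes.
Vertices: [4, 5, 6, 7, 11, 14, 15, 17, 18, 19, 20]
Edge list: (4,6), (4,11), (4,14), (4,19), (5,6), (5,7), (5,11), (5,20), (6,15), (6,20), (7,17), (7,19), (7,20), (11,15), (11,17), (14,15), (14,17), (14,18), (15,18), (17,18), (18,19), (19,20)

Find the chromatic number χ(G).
χ(G) = 3

Clique number ω(G) = 3 (lower bound: χ ≥ ω).
The clique on [5, 6, 20] has size 3, forcing χ ≥ 3, and the coloring below uses 3 colors, so χ(G) = 3.
A valid 3-coloring: color 1: [4, 15, 17, 20]; color 2: [5, 14, 19]; color 3: [6, 7, 11, 18].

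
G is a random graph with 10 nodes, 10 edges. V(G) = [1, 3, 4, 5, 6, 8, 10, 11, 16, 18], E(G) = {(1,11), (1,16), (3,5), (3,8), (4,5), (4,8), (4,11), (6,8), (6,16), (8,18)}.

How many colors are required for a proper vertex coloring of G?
Clique number ω(G) = 2 (lower bound: χ ≥ ω).
The graph is bipartite (no odd cycle), so 2 colors suffice: χ(G) = 2.
A valid 2-coloring: color 1: [5, 8, 10, 11, 16]; color 2: [1, 3, 4, 6, 18].

χ(G) = 2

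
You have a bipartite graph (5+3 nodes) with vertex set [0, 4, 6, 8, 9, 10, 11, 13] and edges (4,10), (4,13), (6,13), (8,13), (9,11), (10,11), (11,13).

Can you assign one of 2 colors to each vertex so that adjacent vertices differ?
A valid 2-coloring: color 1: [0, 9, 10, 13]; color 2: [4, 6, 8, 11].
(χ(G) = 2 ≤ 2.)

Yes, G is 2-colorable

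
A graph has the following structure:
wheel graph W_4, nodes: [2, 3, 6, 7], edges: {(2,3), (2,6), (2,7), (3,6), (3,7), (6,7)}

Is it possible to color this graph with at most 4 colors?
Yes, G is 4-colorable

A valid 4-coloring: color 1: [3]; color 2: [7]; color 3: [2]; color 4: [6].
(χ(G) = 4 ≤ 4.)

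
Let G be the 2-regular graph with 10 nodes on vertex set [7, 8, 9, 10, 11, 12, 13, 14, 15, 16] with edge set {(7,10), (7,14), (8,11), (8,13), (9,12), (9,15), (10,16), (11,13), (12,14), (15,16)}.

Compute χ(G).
χ(G) = 3

Clique number ω(G) = 3 (lower bound: χ ≥ ω).
The clique on [8, 11, 13] has size 3, forcing χ ≥ 3, and the coloring below uses 3 colors, so χ(G) = 3.
A valid 3-coloring: color 1: [8, 10, 12, 15]; color 2: [9, 11, 14, 16]; color 3: [7, 13].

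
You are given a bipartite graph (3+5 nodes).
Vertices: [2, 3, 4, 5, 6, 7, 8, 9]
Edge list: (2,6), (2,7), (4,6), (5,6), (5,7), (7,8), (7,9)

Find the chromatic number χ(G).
χ(G) = 2

Clique number ω(G) = 2 (lower bound: χ ≥ ω).
The graph is bipartite (no odd cycle), so 2 colors suffice: χ(G) = 2.
A valid 2-coloring: color 1: [3, 6, 7]; color 2: [2, 4, 5, 8, 9].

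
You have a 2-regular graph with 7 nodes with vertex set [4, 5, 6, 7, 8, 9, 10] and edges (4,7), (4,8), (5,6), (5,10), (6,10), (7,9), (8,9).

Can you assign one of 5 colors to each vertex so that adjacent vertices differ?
Yes, G is 5-colorable

A valid 5-coloring: color 1: [5, 7, 8]; color 2: [4, 6, 9]; color 3: [10].
(χ(G) = 3 ≤ 5.)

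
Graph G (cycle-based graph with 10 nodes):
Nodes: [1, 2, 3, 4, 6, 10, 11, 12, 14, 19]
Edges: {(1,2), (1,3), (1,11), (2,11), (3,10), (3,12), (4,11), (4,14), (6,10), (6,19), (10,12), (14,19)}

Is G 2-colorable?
No, G is not 2-colorable

The clique on vertices [1, 2, 11] has size 3 > 2, so it alone needs 3 colors.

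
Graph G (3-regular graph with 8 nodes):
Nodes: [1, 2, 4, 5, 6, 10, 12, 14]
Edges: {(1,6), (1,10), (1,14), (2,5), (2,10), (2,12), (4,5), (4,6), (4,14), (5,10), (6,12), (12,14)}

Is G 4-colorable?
A valid 4-coloring: color 1: [6, 10, 14]; color 2: [1, 2, 4]; color 3: [5, 12].
(χ(G) = 3 ≤ 4.)

Yes, G is 4-colorable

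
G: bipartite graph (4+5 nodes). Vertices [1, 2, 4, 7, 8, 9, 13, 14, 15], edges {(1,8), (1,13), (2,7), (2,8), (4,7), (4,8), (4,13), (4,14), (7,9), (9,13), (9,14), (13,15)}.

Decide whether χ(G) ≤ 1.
No, G is not 1-colorable

Edge (1,8) forces its endpoints to differ, so 1 color is not enough.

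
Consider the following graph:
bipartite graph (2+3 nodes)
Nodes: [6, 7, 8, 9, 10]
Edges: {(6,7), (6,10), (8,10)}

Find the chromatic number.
χ(G) = 2

Clique number ω(G) = 2 (lower bound: χ ≥ ω).
The graph is bipartite (no odd cycle), so 2 colors suffice: χ(G) = 2.
A valid 2-coloring: color 1: [7, 9, 10]; color 2: [6, 8].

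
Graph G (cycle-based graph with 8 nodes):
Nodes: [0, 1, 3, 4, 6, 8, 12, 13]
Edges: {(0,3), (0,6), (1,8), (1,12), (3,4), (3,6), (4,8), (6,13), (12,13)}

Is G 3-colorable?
A valid 3-coloring: color 1: [1, 3, 13]; color 2: [6, 8, 12]; color 3: [0, 4].
(χ(G) = 3 ≤ 3.)

Yes, G is 3-colorable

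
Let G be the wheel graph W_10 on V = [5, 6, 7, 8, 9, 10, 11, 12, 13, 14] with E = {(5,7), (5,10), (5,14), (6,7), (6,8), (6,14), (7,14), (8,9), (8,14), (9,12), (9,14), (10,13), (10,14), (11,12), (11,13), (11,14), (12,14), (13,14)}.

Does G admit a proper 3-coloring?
Odd cycle [11, 12, 9, 8, 6, 7, 5, 10, 13] needs 3 colors (χ ≥ 3).
Vertex 14 is adjacent to every vertex of [5, 6, 7, 8, 9, 10, 11, 12, 13], which already need 3 colors among themselves, so 14 needs a new color (χ ≥ 4).
Hence χ(G) ≥ 4 > 3, so no proper 3-coloring exists.

No, G is not 3-colorable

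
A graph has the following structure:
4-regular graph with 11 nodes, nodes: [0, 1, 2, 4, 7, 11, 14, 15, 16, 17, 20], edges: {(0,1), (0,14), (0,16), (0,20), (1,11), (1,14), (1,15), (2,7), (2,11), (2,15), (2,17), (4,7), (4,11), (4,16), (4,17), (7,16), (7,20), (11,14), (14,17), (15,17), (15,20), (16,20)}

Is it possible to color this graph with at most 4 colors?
Yes, G is 4-colorable

A valid 4-coloring: color 1: [1, 16, 17]; color 2: [0, 7, 11, 15]; color 3: [2, 4, 14, 20].
(χ(G) = 3 ≤ 4.)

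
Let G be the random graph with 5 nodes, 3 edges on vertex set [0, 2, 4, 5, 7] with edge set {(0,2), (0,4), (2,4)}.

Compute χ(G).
Clique number ω(G) = 3 (lower bound: χ ≥ ω).
The clique on [0, 2, 4] has size 3, forcing χ ≥ 3, and the coloring below uses 3 colors, so χ(G) = 3.
A valid 3-coloring: color 1: [0, 5, 7]; color 2: [2]; color 3: [4].

χ(G) = 3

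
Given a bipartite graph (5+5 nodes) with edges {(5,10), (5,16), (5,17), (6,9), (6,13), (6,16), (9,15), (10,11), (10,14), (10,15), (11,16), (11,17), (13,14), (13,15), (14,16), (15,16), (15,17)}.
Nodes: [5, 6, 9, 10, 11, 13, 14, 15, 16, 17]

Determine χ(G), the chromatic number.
χ(G) = 2

Clique number ω(G) = 2 (lower bound: χ ≥ ω).
The graph is bipartite (no odd cycle), so 2 colors suffice: χ(G) = 2.
A valid 2-coloring: color 1: [5, 6, 11, 14, 15]; color 2: [9, 10, 13, 16, 17].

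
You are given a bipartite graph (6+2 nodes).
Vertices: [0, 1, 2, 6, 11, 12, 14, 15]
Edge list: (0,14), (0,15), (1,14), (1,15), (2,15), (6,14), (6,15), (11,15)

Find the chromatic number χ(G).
χ(G) = 2

Clique number ω(G) = 2 (lower bound: χ ≥ ω).
The graph is bipartite (no odd cycle), so 2 colors suffice: χ(G) = 2.
A valid 2-coloring: color 1: [12, 14, 15]; color 2: [0, 1, 2, 6, 11].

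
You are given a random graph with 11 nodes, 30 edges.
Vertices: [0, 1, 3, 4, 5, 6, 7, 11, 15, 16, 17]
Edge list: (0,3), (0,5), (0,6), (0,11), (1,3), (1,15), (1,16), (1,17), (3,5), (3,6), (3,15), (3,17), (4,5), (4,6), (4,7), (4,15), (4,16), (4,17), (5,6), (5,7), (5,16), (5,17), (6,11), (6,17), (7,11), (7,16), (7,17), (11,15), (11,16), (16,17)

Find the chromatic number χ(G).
χ(G) = 5

Clique number ω(G) = 5 (lower bound: χ ≥ ω).
The clique on [4, 5, 7, 16, 17] has size 5, forcing χ ≥ 5, and the coloring below uses 5 colors, so χ(G) = 5.
A valid 5-coloring: color 1: [1, 5, 11]; color 2: [0, 15, 17]; color 3: [6, 16]; color 4: [3, 4]; color 5: [7].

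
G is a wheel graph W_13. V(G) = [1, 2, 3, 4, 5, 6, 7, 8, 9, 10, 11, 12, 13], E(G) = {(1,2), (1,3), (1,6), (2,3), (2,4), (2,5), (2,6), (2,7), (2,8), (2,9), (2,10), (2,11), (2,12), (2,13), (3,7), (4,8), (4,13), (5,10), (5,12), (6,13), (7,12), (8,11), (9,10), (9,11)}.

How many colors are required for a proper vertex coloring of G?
Clique number ω(G) = 3 (lower bound: χ ≥ ω).
The clique on [1, 2, 3] has size 3, forcing χ ≥ 3, and the coloring below uses 3 colors, so χ(G) = 3.
A valid 3-coloring: color 1: [2]; color 2: [3, 4, 6, 10, 11, 12]; color 3: [1, 5, 7, 8, 9, 13].

χ(G) = 3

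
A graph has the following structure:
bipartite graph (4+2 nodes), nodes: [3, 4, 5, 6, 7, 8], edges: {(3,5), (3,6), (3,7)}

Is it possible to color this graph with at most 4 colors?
Yes, G is 4-colorable

A valid 4-coloring: color 1: [3, 4, 8]; color 2: [5, 6, 7].
(χ(G) = 2 ≤ 4.)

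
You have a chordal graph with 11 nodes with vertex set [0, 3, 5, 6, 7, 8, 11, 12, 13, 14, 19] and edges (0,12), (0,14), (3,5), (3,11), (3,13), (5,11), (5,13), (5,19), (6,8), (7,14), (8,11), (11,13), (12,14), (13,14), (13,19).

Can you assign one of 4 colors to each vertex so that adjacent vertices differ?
Yes, G is 4-colorable

A valid 4-coloring: color 1: [0, 7, 8, 13]; color 2: [6, 11, 14, 19]; color 3: [5, 12]; color 4: [3].
(χ(G) = 4 ≤ 4.)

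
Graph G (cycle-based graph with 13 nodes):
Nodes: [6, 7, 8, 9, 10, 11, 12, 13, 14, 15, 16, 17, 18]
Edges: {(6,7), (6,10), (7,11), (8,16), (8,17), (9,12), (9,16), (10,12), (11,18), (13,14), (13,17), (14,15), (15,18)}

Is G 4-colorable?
A valid 4-coloring: color 1: [6, 8, 11, 12, 13, 15]; color 2: [7, 9, 10, 14, 17, 18]; color 3: [16].
(χ(G) = 3 ≤ 4.)

Yes, G is 4-colorable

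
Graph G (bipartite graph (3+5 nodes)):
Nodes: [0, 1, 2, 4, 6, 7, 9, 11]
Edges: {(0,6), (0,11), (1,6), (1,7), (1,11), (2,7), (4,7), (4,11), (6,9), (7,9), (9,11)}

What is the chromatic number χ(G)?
χ(G) = 2

Clique number ω(G) = 2 (lower bound: χ ≥ ω).
The graph is bipartite (no odd cycle), so 2 colors suffice: χ(G) = 2.
A valid 2-coloring: color 1: [6, 7, 11]; color 2: [0, 1, 2, 4, 9].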